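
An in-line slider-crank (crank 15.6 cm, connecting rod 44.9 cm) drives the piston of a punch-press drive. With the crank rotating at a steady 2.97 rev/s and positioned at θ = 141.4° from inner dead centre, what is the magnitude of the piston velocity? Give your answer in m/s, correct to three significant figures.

ω = 2π·2.97 = 18.66 rad/s
For an in-line slider-crank, x = r cosθ + √(L² − r² sin²θ), so v = −rω sinθ·[1 + r cosθ/√(L² − r² sin²θ)].
With r = 0.156 m, L = 0.449 m, θ = 141.4°: √(L² − r² sin²θ) = 0.43832 m.
v = −0.156·18.66·0.62388·[1 + 0.156·-0.78152/0.43832] = -1.311 m/s.
|v| = 1.311 m/s.

1.31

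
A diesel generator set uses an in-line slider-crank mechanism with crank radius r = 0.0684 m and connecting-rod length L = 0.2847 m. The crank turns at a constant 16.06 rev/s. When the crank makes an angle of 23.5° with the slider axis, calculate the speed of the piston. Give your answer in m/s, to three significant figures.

3.36

ω = 2π·16.1 = 100.9 rad/s
For an in-line slider-crank, x = r cosθ + √(L² − r² sin²θ), so v = −rω sinθ·[1 + r cosθ/√(L² − r² sin²θ)].
With r = 0.0684 m, L = 0.2847 m, θ = 23.5°: √(L² − r² sin²θ) = 0.28339 m.
v = −0.0684·100.9·0.39875·[1 + 0.0684·0.91706/0.28339] = -3.3614 m/s.
|v| = 3.3614 m/s.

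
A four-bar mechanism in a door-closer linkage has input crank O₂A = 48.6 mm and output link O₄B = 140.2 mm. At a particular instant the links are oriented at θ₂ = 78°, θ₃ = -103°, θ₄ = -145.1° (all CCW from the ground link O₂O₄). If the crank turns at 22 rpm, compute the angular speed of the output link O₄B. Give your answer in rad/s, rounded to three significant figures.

0.0208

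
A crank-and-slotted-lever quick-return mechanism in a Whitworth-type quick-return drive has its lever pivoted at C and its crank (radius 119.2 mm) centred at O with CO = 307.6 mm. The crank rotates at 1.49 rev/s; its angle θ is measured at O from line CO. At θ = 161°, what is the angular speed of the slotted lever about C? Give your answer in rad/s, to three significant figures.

ω = 9.362 rad/s (from 1.49 rev/s).
Crank pin A relative to C: A = (d + r cosθ, r sinθ); lever angle φ = atan2(r sinθ, d + r cosθ).
Differentiating tanφ: φ̇ = rω(d cosθ + r)/(d² + r² + 2dr cosθ).
d² + r² + 2dr cosθ = |CA|² = 0.0394898 m²;  d cosθ + r = -0.17164 m.
|ω_lever| = |0.1192·9.362·-0.17164| / 0.0394898 = 4.8504 rad/s.

4.85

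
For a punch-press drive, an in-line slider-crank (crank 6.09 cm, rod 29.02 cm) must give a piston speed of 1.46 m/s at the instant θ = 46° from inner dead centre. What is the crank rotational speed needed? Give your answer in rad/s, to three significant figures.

For an in-line slider-crank, |v_piston| = rω|sinθ|·[1 + r cosθ/√(L² − r² sin²θ)].
With r = 0.0609 m, L = 0.2902 m, θ = 46°: the bracketed kinematic factor |dx/dθ| = 0.050268 m.
ω = v/|dx/dθ| = 1.46/0.050268 = 29.044 rad/s.

29.0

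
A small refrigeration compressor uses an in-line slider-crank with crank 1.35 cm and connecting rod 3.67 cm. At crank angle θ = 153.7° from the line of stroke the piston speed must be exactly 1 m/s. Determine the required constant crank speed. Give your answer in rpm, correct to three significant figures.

For an in-line slider-crank, |v_piston| = rω|sinθ|·[1 + r cosθ/√(L² − r² sin²θ)].
With r = 0.0135 m, L = 0.0367 m, θ = 153.7°: the bracketed kinematic factor |dx/dθ| = 0.0039822 m.
ω = v/|dx/dθ| = 1/0.0039822 = 251.12 rad/s.
N = 60ω/(2π) = 2398 rpm.

2400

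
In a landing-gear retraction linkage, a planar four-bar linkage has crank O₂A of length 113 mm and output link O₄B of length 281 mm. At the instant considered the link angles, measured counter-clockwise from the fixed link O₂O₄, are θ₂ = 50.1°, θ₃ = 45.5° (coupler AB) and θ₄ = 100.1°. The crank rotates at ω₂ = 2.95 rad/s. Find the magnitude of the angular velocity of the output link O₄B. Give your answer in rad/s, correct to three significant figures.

0.117

ω₂ = 2.95 rad/s
Differentiating the loop-closure r₂e^{iθ₂}+r₃e^{iθ₃}=r₁+r₄e^{iθ₄} gives r₂ω₂e^{iθ₂}+r₃ω₃e^{iθ₃}=r₄ω₄e^{iθ₄}.
Eliminating the other unknown: ω₄ = r₂ω₂ sin(θ₂−θ₃) / [r₄ sin(θ₄−θ₃)].
Numerator sine = +0.08020; denominator sine = +0.81513.
Result = 0.113·2.95·(+0.08020) / (0.281·(+0.81513)) = +0.11672 rad/s; magnitude 0.11672 rad/s.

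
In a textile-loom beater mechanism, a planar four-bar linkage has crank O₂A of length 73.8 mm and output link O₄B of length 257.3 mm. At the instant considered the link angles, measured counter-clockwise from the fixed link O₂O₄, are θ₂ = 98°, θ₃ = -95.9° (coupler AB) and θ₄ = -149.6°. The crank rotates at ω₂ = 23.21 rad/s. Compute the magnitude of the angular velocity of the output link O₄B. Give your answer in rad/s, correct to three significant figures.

ω₂ = 23.21 rad/s
Differentiating the loop-closure r₂e^{iθ₂}+r₃e^{iθ₃}=r₁+r₄e^{iθ₄} gives r₂ω₂e^{iθ₂}+r₃ω₃e^{iθ₃}=r₄ω₄e^{iθ₄}.
Eliminating the other unknown: ω₄ = r₂ω₂ sin(θ₂−θ₃) / [r₄ sin(θ₄−θ₃)].
Numerator sine = -0.24023; denominator sine = -0.80593.
Result = 0.0738·23.21·(-0.24023) / (0.2573·(-0.80593)) = +1.9844 rad/s; magnitude 1.9844 rad/s.

1.98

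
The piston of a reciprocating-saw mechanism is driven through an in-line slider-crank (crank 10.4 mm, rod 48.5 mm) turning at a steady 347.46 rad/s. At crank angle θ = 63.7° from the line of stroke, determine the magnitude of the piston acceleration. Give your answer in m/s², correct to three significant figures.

392

ω = 347.5 rad/s
x(θ) = r cosθ + √(L² − r² sin²θ); with ω constant, a = ω²·d²x/dθ².
d²x/dθ² = −r cosθ − r²(cos2θ)/√u − r⁴ sin²2θ/(4u^{3/2}),  u = L² − r² sin²θ = 0.00226532 m².
Substituting r = 0.0104 m, L = 0.0485 m, θ = 63.7°: d²x/dθ² = -0.0032448 m.
a = ω²·d²x/dθ² = (347.5)²·(-0.0032448) = -391.74 m/s²;  |a| = 391.74 m/s².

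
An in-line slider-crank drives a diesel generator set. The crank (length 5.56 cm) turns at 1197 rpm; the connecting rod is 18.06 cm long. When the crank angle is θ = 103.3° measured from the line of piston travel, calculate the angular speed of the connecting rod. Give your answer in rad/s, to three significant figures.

9.31

ω = 125.3 rad/s (converted from 1197 rpm).
The rod makes angle φ with the slider axis where L sinφ = r sinθ; differentiating, L cosφ·φ̇ = r ω cosθ.
L cosφ = √(L² − r² sin²θ) = 0.1723 m.
|ω_rod| = r ω |cosθ| / √(L² − r² sin²θ) = 0.0556·125.3·0.23005/0.1723 = 9.3052 rad/s.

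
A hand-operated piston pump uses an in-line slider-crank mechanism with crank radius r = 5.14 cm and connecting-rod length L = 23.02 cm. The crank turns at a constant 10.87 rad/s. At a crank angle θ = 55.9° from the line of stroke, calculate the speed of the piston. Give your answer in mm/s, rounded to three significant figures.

522

ω = 10.87 rad/s
For an in-line slider-crank, x = r cosθ + √(L² − r² sin²θ), so v = −rω sinθ·[1 + r cosθ/√(L² − r² sin²θ)].
With r = 0.0514 m, L = 0.2302 m, θ = 55.9°: √(L² − r² sin²θ) = 0.22623 m.
v = −0.0514·10.87·0.82806·[1 + 0.0514·0.56064/0.22623] = -0.52158 m/s.
|v| = 0.52158 m/s = 521.58 mm/s.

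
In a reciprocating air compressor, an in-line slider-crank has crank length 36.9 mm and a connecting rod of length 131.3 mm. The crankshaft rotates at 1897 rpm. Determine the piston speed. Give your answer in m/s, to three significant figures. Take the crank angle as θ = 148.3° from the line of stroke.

2.92

ω = 2π·1897/60 = 198.7 rad/s
For an in-line slider-crank, x = r cosθ + √(L² − r² sin²θ), so v = −rω sinθ·[1 + r cosθ/√(L² − r² sin²θ)].
With r = 0.0369 m, L = 0.1313 m, θ = 148.3°: √(L² − r² sin²θ) = 0.12986 m.
v = −0.0369·198.7·0.52547·[1 + 0.0369·-0.85081/0.12986] = -2.9206 m/s.
|v| = 2.9206 m/s.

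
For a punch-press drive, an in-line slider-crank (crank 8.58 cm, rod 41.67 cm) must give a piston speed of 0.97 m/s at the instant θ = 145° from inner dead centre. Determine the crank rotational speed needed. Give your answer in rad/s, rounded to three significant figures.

23.7

For an in-line slider-crank, |v_piston| = rω|sinθ|·[1 + r cosθ/√(L² − r² sin²θ)].
With r = 0.0858 m, L = 0.4167 m, θ = 145°: the bracketed kinematic factor |dx/dθ| = 0.040854 m.
ω = v/|dx/dθ| = 0.97/0.040854 = 23.743 rad/s.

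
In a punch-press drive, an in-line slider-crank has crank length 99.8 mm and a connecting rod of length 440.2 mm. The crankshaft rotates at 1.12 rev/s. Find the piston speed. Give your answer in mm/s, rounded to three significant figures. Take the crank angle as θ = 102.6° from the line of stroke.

ω = 2π·1.12 = 7.037 rad/s
For an in-line slider-crank, x = r cosθ + √(L² − r² sin²θ), so v = −rω sinθ·[1 + r cosθ/√(L² − r² sin²θ)].
With r = 0.0998 m, L = 0.4402 m, θ = 102.6°: √(L² − r² sin²θ) = 0.42929 m.
v = −0.0998·7.037·0.97592·[1 + 0.0998·-0.21814/0.42929] = -0.65064 m/s.
|v| = 0.65064 m/s = 650.64 mm/s.

651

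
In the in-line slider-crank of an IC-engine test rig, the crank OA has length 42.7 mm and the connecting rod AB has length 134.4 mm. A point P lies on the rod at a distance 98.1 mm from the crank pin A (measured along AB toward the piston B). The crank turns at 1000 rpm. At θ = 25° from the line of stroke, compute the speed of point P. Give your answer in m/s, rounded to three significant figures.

2.54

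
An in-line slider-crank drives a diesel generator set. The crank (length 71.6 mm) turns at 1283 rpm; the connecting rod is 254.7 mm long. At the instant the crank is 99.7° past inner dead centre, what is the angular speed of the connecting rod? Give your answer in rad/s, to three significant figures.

6.62

ω = 134.4 rad/s (converted from 1283 rpm).
The rod makes angle φ with the slider axis where L sinφ = r sinθ; differentiating, L cosφ·φ̇ = r ω cosθ.
L cosφ = √(L² − r² sin²θ) = 0.24473 m.
|ω_rod| = r ω |cosθ| / √(L² − r² sin²θ) = 0.0716·134.4·0.16849/0.24473 = 6.6231 rad/s.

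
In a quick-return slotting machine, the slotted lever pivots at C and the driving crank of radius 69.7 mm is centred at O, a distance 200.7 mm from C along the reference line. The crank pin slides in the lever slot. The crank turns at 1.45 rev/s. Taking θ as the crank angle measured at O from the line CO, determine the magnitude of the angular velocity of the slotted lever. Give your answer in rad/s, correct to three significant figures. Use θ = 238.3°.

ω = 9.111 rad/s (from 1.45 rev/s).
Crank pin A relative to C: A = (d + r cosθ, r sinθ); lever angle φ = atan2(r sinθ, d + r cosθ).
Differentiating tanφ: φ̇ = rω(d cosθ + r)/(d² + r² + 2dr cosθ).
d² + r² + 2dr cosθ = |CA|² = 0.0304372 m²;  d cosθ + r = -0.035762 m.
|ω_lever| = |0.0697·9.111·-0.035762| / 0.0304372 = 0.74611 rad/s.

0.746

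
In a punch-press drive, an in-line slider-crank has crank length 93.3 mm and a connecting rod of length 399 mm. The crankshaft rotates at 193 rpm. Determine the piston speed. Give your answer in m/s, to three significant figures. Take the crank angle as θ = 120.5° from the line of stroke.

1.43

ω = 2π·193/60 = 20.21 rad/s
For an in-line slider-crank, x = r cosθ + √(L² − r² sin²θ), so v = −rω sinθ·[1 + r cosθ/√(L² − r² sin²θ)].
With r = 0.0933 m, L = 0.399 m, θ = 120.5°: √(L² − r² sin²θ) = 0.39082 m.
v = −0.0933·20.21·0.86163·[1 + 0.0933·-0.50754/0.39082] = -1.4279 m/s.
|v| = 1.4279 m/s.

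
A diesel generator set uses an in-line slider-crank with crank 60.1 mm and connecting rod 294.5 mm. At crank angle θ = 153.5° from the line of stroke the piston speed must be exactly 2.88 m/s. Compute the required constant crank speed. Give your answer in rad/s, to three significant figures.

For an in-line slider-crank, |v_piston| = rω|sinθ|·[1 + r cosθ/√(L² − r² sin²θ)].
With r = 0.0601 m, L = 0.2945 m, θ = 153.5°: the bracketed kinematic factor |dx/dθ| = 0.021898 m.
ω = v/|dx/dθ| = 2.88/0.021898 = 131.52 rad/s.

132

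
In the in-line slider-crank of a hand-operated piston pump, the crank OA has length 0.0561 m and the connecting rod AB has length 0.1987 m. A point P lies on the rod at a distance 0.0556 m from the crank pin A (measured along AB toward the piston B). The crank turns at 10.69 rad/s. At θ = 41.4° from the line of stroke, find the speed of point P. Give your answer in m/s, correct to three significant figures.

0.531

ω = 10.69 rad/s.  Crank-pin speed |V_A| = rω = 0.59971 m/s, perpendicular to OA.
Rod angle: sinφ = −(r/L) sinθ ⇒ φ = -10.761°; ω_rod = −rω cosθ/√(L²−r²sin²θ) = -2.3045 rad/s.
V_P = V_A + ω_rod × AP, with AP = 0.0556 m along the rod.
Components: V_Px = −rω sinθ − a·ω_rod·sinφ = -0.42052 m/s;  V_Py = rω cosθ + a·ω_rod·cosφ = +0.32397 m/s.
|V_P| = √(V_Px² + V_Py²) = 0.53084 m/s.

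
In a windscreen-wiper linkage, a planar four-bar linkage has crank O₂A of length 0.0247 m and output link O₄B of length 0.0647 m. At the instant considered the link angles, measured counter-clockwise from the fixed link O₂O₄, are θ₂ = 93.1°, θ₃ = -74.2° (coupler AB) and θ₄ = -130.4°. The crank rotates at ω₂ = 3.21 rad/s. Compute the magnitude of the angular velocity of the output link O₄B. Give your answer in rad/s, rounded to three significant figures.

0.324

ω₂ = 3.21 rad/s
Differentiating the loop-closure r₂e^{iθ₂}+r₃e^{iθ₃}=r₁+r₄e^{iθ₄} gives r₂ω₂e^{iθ₂}+r₃ω₃e^{iθ₃}=r₄ω₄e^{iθ₄}.
Eliminating the other unknown: ω₄ = r₂ω₂ sin(θ₂−θ₃) / [r₄ sin(θ₄−θ₃)].
Numerator sine = +0.21985; denominator sine = -0.83098.
Result = 0.0247·3.21·(+0.21985) / (0.0647·(-0.83098)) = -0.32421 rad/s; magnitude 0.32421 rad/s.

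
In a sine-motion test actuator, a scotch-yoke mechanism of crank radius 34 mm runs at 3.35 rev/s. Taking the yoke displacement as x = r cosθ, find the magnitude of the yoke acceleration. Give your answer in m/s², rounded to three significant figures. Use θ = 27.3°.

13.4

ω = 21.05 rad/s (from 3.35 rev/s).
x = r cosθ ⇒ ẍ = −rω² cosθ (ω constant).
|a| = rω²|cosθ| = 0.034·(21.05)²·|cos 27.3°| = 13.386 m/s².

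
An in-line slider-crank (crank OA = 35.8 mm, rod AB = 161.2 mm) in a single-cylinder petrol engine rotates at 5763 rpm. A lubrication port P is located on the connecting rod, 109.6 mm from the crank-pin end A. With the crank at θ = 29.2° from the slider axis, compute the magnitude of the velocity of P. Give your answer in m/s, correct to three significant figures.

13.4

ω = 603.5 rad/s.  Crank-pin speed |V_A| = rω = 21.605 m/s, perpendicular to OA.
Rod angle: sinφ = −(r/L) sinθ ⇒ φ = -6.220°; ω_rod = −rω cosθ/√(L²−r²sin²θ) = -117.69 rad/s.
V_P = V_A + ω_rod × AP, with AP = 0.1096 m along the rod.
Components: V_Px = −rω sinθ − a·ω_rod·sinφ = -11.938 m/s;  V_Py = rω cosθ + a·ω_rod·cosφ = +6.037 m/s.
|V_P| = √(V_Px² + V_Py²) = 13.378 m/s.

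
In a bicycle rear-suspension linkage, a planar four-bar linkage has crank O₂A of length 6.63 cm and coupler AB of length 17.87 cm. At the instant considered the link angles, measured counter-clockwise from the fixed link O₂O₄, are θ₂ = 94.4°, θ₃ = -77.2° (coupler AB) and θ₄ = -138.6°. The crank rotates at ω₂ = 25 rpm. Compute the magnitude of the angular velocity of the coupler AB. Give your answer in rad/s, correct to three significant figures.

ω₂ = 2.618 rad/s (from 25 rpm).
Differentiating the loop-closure r₂e^{iθ₂}+r₃e^{iθ₃}=r₁+r₄e^{iθ₄} gives r₂ω₂e^{iθ₂}+r₃ω₃e^{iθ₃}=r₄ω₄e^{iθ₄}.
Eliminating the other unknown: ω₃ = r₂ω₂ sin(θ₄−θ₂) / [r₃ sin(θ₃−θ₄)].
Numerator sine = +0.79864; denominator sine = +0.87798.
Result = 0.0663·2.618·(+0.79864) / (0.1787·(+0.87798)) = +0.88353 rad/s; magnitude 0.88353 rad/s.

0.884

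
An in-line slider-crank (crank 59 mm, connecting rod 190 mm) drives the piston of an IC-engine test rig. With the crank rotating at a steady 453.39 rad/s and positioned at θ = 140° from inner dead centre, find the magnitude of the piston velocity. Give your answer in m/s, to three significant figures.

ω = 453.4 rad/s
For an in-line slider-crank, x = r cosθ + √(L² − r² sin²θ), so v = −rω sinθ·[1 + r cosθ/√(L² − r² sin²θ)].
With r = 0.059 m, L = 0.19 m, θ = 140°: √(L² − r² sin²θ) = 0.18618 m.
v = −0.059·453.4·0.64279·[1 + 0.059·-0.76604/0.18618] = -13.02 m/s.
|v| = 13.02 m/s.

13.0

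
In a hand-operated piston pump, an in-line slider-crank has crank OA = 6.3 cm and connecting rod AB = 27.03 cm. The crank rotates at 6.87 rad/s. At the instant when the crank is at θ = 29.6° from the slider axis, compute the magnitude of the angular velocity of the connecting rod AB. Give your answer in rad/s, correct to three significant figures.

ω = 6.87 rad/s
The rod makes angle φ with the slider axis where L sinφ = r sinθ; differentiating, L cosφ·φ̇ = r ω cosθ.
L cosφ = √(L² − r² sin²θ) = 0.2685 m.
|ω_rod| = r ω |cosθ| / √(L² − r² sin²θ) = 0.063·6.87·0.86949/0.2685 = 1.4016 rad/s.

1.40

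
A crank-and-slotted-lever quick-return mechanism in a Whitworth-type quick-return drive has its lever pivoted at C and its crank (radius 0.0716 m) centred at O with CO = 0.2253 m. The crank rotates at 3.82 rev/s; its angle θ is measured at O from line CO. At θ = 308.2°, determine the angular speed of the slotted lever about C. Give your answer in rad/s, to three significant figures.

ω = 24 rad/s (from 3.82 rev/s).
Crank pin A relative to C: A = (d + r cosθ, r sinθ); lever angle φ = atan2(r sinθ, d + r cosθ).
Differentiating tanφ: φ̇ = rω(d cosθ + r)/(d² + r² + 2dr cosθ).
d² + r² + 2dr cosθ = |CA|² = 0.0758383 m²;  d cosθ + r = +0.21093 m.
|ω_lever| = |0.0716·24·+0.21093| / 0.0758383 = 4.7797 rad/s.

4.78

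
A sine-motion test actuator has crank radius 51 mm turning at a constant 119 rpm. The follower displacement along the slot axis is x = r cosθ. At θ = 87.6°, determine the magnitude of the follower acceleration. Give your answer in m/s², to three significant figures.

ω = 12.46 rad/s (from 119 rpm).
x = r cosθ ⇒ ẍ = −rω² cosθ (ω constant).
|a| = rω²|cosθ| = 0.051·(12.46)²·|cos 87.6°| = 0.33165 m/s².

0.332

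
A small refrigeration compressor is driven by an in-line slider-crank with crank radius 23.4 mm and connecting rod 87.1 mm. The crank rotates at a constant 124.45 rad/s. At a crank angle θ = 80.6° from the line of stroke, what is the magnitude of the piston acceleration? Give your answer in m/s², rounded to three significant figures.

36.2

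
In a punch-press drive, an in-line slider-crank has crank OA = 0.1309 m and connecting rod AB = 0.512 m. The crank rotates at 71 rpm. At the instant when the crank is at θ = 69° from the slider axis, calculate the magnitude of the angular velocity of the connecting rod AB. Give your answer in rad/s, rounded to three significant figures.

0.701

ω = 7.435 rad/s (converted from 71 rpm).
The rod makes angle φ with the slider axis where L sinφ = r sinθ; differentiating, L cosφ·φ̇ = r ω cosθ.
L cosφ = √(L² − r² sin²θ) = 0.4972 m.
|ω_rod| = r ω |cosθ| / √(L² − r² sin²θ) = 0.1309·7.435·0.35837/0.4972 = 0.70149 rad/s.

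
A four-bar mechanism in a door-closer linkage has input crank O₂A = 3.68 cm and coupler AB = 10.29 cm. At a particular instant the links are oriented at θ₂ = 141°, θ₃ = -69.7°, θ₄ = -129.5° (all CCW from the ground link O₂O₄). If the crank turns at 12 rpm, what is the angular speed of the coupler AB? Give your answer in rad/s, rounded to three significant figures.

0.520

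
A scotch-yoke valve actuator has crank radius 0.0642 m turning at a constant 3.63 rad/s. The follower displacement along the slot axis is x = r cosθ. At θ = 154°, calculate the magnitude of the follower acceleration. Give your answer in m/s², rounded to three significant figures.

ω = 3.63 rad/s
x = r cosθ ⇒ ẍ = −rω² cosθ (ω constant).
|a| = rω²|cosθ| = 0.0642·(3.63)²·|cos 154°| = 0.76034 m/s².

0.760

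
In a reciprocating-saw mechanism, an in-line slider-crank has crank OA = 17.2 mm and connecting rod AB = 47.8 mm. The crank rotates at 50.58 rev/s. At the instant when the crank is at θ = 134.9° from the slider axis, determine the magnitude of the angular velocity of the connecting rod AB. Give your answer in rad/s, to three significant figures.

ω = 317.8 rad/s (converted from 50.58 rev/s).
The rod makes angle φ with the slider axis where L sinφ = r sinθ; differentiating, L cosφ·φ̇ = r ω cosθ.
L cosφ = √(L² − r² sin²θ) = 0.046221 m.
|ω_rod| = r ω |cosθ| / √(L² − r² sin²θ) = 0.0172·317.8·0.70587/0.046221 = 83.478 rad/s.

83.5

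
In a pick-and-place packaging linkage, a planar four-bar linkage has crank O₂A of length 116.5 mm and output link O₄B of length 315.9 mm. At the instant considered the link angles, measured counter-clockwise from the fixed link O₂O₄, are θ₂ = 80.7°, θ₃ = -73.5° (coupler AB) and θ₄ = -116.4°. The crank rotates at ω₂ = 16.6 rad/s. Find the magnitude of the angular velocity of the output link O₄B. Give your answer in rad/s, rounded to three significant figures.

ω₂ = 16.6 rad/s
Differentiating the loop-closure r₂e^{iθ₂}+r₃e^{iθ₃}=r₁+r₄e^{iθ₄} gives r₂ω₂e^{iθ₂}+r₃ω₃e^{iθ₃}=r₄ω₄e^{iθ₄}.
Eliminating the other unknown: ω₄ = r₂ω₂ sin(θ₂−θ₃) / [r₄ sin(θ₄−θ₃)].
Numerator sine = +0.43523; denominator sine = -0.68072.
Result = 0.1165·16.6·(+0.43523) / (0.3159·(-0.68072)) = -3.9141 rad/s; magnitude 3.9141 rad/s.

3.91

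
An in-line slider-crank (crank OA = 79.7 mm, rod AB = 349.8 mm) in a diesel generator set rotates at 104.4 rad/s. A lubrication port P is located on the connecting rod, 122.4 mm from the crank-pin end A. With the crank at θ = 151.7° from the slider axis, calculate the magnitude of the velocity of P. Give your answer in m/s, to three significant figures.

6.01

ω = 104.4 rad/s.  Crank-pin speed |V_A| = rω = 8.3207 m/s, perpendicular to OA.
Rod angle: sinφ = −(r/L) sinθ ⇒ φ = -6.201°; ω_rod = −rω cosθ/√(L²−r²sin²θ) = +21.067 rad/s.
V_P = V_A + ω_rod × AP, with AP = 0.1224 m along the rod.
Components: V_Px = −rω sinθ − a·ω_rod·sinφ = -3.6662 m/s;  V_Py = rω cosθ + a·ω_rod·cosφ = -4.7626 m/s.
|V_P| = √(V_Px² + V_Py²) = 6.0103 m/s.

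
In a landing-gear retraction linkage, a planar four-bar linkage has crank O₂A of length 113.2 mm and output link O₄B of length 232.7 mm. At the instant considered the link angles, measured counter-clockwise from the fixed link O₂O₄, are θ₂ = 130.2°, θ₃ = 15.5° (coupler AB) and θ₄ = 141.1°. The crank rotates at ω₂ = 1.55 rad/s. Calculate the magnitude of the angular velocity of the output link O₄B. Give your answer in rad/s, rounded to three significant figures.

ω₂ = 1.55 rad/s
Differentiating the loop-closure r₂e^{iθ₂}+r₃e^{iθ₃}=r₁+r₄e^{iθ₄} gives r₂ω₂e^{iθ₂}+r₃ω₃e^{iθ₃}=r₄ω₄e^{iθ₄}.
Eliminating the other unknown: ω₄ = r₂ω₂ sin(θ₂−θ₃) / [r₄ sin(θ₄−θ₃)].
Numerator sine = +0.90851; denominator sine = +0.81310.
Result = 0.1132·1.55·(+0.90851) / (0.2327·(+0.81310)) = +0.84249 rad/s; magnitude 0.84249 rad/s.

0.842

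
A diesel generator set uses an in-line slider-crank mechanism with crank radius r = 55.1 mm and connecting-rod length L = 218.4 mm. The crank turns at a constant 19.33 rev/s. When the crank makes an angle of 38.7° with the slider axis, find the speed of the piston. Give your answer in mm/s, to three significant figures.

ω = 2π·19.3 = 121.5 rad/s
For an in-line slider-crank, x = r cosθ + √(L² − r² sin²θ), so v = −rω sinθ·[1 + r cosθ/√(L² − r² sin²θ)].
With r = 0.0551 m, L = 0.2184 m, θ = 38.7°: √(L² − r² sin²θ) = 0.21567 m.
v = −0.0551·121.5·0.62524·[1 + 0.0551·0.78043/0.21567] = -5.0185 m/s.
|v| = 5.0185 m/s = 5018.5 mm/s.

5020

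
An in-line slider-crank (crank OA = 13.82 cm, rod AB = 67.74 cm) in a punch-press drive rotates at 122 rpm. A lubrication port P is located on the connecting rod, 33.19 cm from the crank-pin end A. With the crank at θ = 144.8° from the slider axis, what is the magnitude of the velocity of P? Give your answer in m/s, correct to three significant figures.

ω = 12.78 rad/s.  Crank-pin speed |V_A| = rω = 1.7656 m/s, perpendicular to OA.
Rod angle: sinφ = −(r/L) sinθ ⇒ φ = -6.754°; ω_rod = −rω cosθ/√(L²−r²sin²θ) = +2.1447 rad/s.
V_P = V_A + ω_rod × AP, with AP = 0.3319 m along the rod.
Components: V_Px = −rω sinθ − a·ω_rod·sinφ = -0.93405 m/s;  V_Py = rω cosθ + a·ω_rod·cosφ = -0.73587 m/s.
|V_P| = √(V_Px² + V_Py²) = 1.1891 m/s.

1.19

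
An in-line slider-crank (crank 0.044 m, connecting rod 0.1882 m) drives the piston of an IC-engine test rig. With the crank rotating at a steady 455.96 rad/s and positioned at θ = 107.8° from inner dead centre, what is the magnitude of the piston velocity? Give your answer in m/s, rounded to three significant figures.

ω = 456 rad/s
For an in-line slider-crank, x = r cosθ + √(L² − r² sin²θ), so v = −rω sinθ·[1 + r cosθ/√(L² − r² sin²θ)].
With r = 0.044 m, L = 0.1882 m, θ = 107.8°: √(L² − r² sin²θ) = 0.18348 m.
v = −0.044·456·0.95213·[1 + 0.044·-0.30570/0.18348] = -17.702 m/s.
|v| = 17.702 m/s.

17.7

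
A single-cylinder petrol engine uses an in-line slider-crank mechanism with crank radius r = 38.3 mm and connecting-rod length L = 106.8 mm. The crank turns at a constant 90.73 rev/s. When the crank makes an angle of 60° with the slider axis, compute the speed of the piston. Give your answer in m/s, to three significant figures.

ω = 2π·90.7 = 570.1 rad/s
For an in-line slider-crank, x = r cosθ + √(L² − r² sin²θ), so v = −rω sinθ·[1 + r cosθ/√(L² − r² sin²θ)].
With r = 0.0383 m, L = 0.1068 m, θ = 60°: √(L² − r² sin²θ) = 0.10152 m.
v = −0.0383·570.1·0.86603·[1 + 0.0383·0.50000/0.10152] = -22.475 m/s.
|v| = 22.475 m/s.

22.5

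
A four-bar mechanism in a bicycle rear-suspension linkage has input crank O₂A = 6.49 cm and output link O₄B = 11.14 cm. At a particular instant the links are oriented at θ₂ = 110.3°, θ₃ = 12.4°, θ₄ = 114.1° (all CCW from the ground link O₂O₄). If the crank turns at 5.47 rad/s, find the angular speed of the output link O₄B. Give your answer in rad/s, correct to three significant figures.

3.22

ω₂ = 5.47 rad/s
Differentiating the loop-closure r₂e^{iθ₂}+r₃e^{iθ₃}=r₁+r₄e^{iθ₄} gives r₂ω₂e^{iθ₂}+r₃ω₃e^{iθ₃}=r₄ω₄e^{iθ₄}.
Eliminating the other unknown: ω₄ = r₂ω₂ sin(θ₂−θ₃) / [r₄ sin(θ₄−θ₃)].
Numerator sine = +0.99051; denominator sine = +0.97922.
Result = 0.0649·5.47·(+0.99051) / (0.1114·(+0.97922)) = +3.2235 rad/s; magnitude 3.2235 rad/s.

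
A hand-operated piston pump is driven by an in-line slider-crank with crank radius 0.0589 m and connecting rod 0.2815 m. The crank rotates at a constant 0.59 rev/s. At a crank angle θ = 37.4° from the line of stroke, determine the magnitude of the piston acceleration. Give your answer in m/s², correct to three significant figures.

0.690

ω = 2π·0.59 = 3.707 rad/s
x(θ) = r cosθ + √(L² − r² sin²θ); with ω constant, a = ω²·d²x/dθ².
d²x/dθ² = −r cosθ − r²(cos2θ)/√u − r⁴ sin²2θ/(4u^{3/2}),  u = L² − r² sin²θ = 0.0779624 m².
Substituting r = 0.0589 m, L = 0.2815 m, θ = 37.4°: d²x/dθ² = -0.050177 m.
a = ω²·d²x/dθ² = (3.707)²·(-0.050177) = -0.68956 m/s²;  |a| = 0.68956 m/s².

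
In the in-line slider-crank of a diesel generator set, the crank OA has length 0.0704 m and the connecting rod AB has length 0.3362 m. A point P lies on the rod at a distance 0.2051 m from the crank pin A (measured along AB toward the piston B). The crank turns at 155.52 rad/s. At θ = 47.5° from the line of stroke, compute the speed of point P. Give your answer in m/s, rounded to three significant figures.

9.24

ω = 155.5 rad/s.  Crank-pin speed |V_A| = rω = 10.949 m/s, perpendicular to OA.
Rod angle: sinφ = −(r/L) sinθ ⇒ φ = -8.881°; ω_rod = −rω cosθ/√(L²−r²sin²θ) = -22.268 rad/s.
V_P = V_A + ω_rod × AP, with AP = 0.2051 m along the rod.
Components: V_Px = −rω sinθ − a·ω_rod·sinφ = -8.7773 m/s;  V_Py = rω cosθ + a·ω_rod·cosφ = +2.8843 m/s.
|V_P| = √(V_Px² + V_Py²) = 9.239 m/s.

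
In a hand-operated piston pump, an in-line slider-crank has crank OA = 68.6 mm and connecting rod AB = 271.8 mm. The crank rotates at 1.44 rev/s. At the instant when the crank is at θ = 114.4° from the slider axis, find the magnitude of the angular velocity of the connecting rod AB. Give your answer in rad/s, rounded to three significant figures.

ω = 9.048 rad/s (converted from 1.44 rev/s).
The rod makes angle φ with the slider axis where L sinφ = r sinθ; differentiating, L cosφ·φ̇ = r ω cosθ.
L cosφ = √(L² − r² sin²θ) = 0.26452 m.
|ω_rod| = r ω |cosθ| / √(L² − r² sin²θ) = 0.0686·9.048·0.41310/0.26452 = 0.96931 rad/s.

0.969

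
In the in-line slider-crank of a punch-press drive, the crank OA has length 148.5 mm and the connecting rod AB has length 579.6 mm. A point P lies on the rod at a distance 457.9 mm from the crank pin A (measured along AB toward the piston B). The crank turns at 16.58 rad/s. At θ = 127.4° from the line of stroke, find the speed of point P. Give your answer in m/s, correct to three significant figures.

1.74

ω = 16.58 rad/s.  Crank-pin speed |V_A| = rω = 2.4621 m/s, perpendicular to OA.
Rod angle: sinφ = −(r/L) sinθ ⇒ φ = -11.744°; ω_rod = −rω cosθ/√(L²−r²sin²θ) = +2.6353 rad/s.
V_P = V_A + ω_rod × AP, with AP = 0.4579 m along the rod.
Components: V_Px = −rω sinθ − a·ω_rod·sinφ = -1.7103 m/s;  V_Py = rω cosθ + a·ω_rod·cosφ = -0.314 m/s.
|V_P| = √(V_Px² + V_Py²) = 1.7389 m/s.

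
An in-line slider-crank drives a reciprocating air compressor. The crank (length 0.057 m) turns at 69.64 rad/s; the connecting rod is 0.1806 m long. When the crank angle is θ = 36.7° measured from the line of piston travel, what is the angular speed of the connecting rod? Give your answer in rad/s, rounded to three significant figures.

ω = 69.64 rad/s
The rod makes angle φ with the slider axis where L sinφ = r sinθ; differentiating, L cosφ·φ̇ = r ω cosθ.
L cosφ = √(L² − r² sin²θ) = 0.17736 m.
|ω_rod| = r ω |cosθ| / √(L² − r² sin²θ) = 0.057·69.64·0.80178/0.17736 = 17.945 rad/s.

17.9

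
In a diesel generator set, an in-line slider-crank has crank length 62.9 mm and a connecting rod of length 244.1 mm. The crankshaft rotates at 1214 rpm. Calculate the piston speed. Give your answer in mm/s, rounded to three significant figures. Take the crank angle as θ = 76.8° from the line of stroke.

8260

ω = 2π·1214/60 = 127.1 rad/s
For an in-line slider-crank, x = r cosθ + √(L² − r² sin²θ), so v = −rω sinθ·[1 + r cosθ/√(L² − r² sin²θ)].
With r = 0.0629 m, L = 0.2441 m, θ = 76.8°: √(L² − r² sin²θ) = 0.23629 m.
v = −0.0629·127.1·0.97358·[1 + 0.0629·0.22835/0.23629] = -8.2584 m/s.
|v| = 8.2584 m/s = 8258.4 mm/s.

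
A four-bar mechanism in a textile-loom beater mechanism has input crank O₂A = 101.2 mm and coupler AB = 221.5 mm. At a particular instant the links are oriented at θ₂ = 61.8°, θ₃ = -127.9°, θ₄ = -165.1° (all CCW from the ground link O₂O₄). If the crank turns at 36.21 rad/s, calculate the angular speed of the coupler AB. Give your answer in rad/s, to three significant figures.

ω₂ = 36.21 rad/s
Differentiating the loop-closure r₂e^{iθ₂}+r₃e^{iθ₃}=r₁+r₄e^{iθ₄} gives r₂ω₂e^{iθ₂}+r₃ω₃e^{iθ₃}=r₄ω₄e^{iθ₄}.
Eliminating the other unknown: ω₃ = r₂ω₂ sin(θ₄−θ₂) / [r₃ sin(θ₃−θ₄)].
Numerator sine = +0.73016; denominator sine = +0.60460.
Result = 0.1012·36.21·(+0.73016) / (0.2215·(+0.60460)) = +19.98 rad/s; magnitude 19.98 rad/s.

20.0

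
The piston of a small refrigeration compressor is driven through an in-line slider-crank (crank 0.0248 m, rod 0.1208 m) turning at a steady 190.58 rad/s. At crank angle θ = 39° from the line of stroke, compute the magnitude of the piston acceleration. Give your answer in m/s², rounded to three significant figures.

741

ω = 190.6 rad/s
x(θ) = r cosθ + √(L² − r² sin²θ); with ω constant, a = ω²·d²x/dθ².
d²x/dθ² = −r cosθ − r²(cos2θ)/√u − r⁴ sin²2θ/(4u^{3/2}),  u = L² − r² sin²θ = 0.0143491 m².
Substituting r = 0.0248 m, L = 0.1208 m, θ = 39°: d²x/dθ² = -0.020393 m.
a = ω²·d²x/dθ² = (190.6)²·(-0.020393) = -740.7 m/s²;  |a| = 740.7 m/s².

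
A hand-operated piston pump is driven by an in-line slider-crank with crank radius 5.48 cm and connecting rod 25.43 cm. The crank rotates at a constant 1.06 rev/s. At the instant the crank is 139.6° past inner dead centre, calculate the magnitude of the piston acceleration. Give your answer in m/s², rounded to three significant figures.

ω = 2π·1.06 = 6.66 rad/s
x(θ) = r cosθ + √(L² − r² sin²θ); with ω constant, a = ω²·d²x/dθ².
d²x/dθ² = −r cosθ − r²(cos2θ)/√u − r⁴ sin²2θ/(4u^{3/2}),  u = L² − r² sin²θ = 0.063407 m².
Substituting r = 0.0548 m, L = 0.2543 m, θ = 139.6°: d²x/dθ² = +0.039688 m.
a = ω²·d²x/dθ² = (6.66)²·(+0.039688) = +1.7605 m/s²;  |a| = 1.7605 m/s².

1.76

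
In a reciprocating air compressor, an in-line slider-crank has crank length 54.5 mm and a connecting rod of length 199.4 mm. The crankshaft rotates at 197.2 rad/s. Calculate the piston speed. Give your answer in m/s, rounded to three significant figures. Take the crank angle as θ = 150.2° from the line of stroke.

4.06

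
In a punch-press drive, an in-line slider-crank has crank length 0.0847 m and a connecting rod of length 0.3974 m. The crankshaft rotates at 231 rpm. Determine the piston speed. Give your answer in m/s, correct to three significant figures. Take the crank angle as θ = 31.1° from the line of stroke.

1.25

ω = 2π·231/60 = 24.19 rad/s
For an in-line slider-crank, x = r cosθ + √(L² − r² sin²θ), so v = −rω sinθ·[1 + r cosθ/√(L² − r² sin²θ)].
With r = 0.0847 m, L = 0.3974 m, θ = 31.1°: √(L² − r² sin²θ) = 0.39498 m.
v = −0.0847·24.19·0.51653·[1 + 0.0847·0.85627/0.39498] = -1.2527 m/s.
|v| = 1.2527 m/s.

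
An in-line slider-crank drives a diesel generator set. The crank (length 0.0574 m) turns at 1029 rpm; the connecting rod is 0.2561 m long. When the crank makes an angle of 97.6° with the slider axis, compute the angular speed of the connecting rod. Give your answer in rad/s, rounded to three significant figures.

ω = 107.8 rad/s (converted from 1029 rpm).
The rod makes angle φ with the slider axis where L sinφ = r sinθ; differentiating, L cosφ·φ̇ = r ω cosθ.
L cosφ = √(L² − r² sin²θ) = 0.2497 m.
|ω_rod| = r ω |cosθ| / √(L² − r² sin²θ) = 0.0574·107.8·0.13226/0.2497 = 3.2761 rad/s.

3.28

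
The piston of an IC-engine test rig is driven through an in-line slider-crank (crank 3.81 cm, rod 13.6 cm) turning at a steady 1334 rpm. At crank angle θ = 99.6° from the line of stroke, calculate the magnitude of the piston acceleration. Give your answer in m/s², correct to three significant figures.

328

ω = 2π·1334/60 = 139.7 rad/s
x(θ) = r cosθ + √(L² − r² sin²θ); with ω constant, a = ω²·d²x/dθ².
d²x/dθ² = −r cosθ − r²(cos2θ)/√u − r⁴ sin²2θ/(4u^{3/2}),  u = L² − r² sin²θ = 0.0170848 m².
Substituting r = 0.0381 m, L = 0.136 m, θ = 99.6°: d²x/dθ² = +0.016816 m.
a = ω²·d²x/dθ² = (139.7)²·(+0.016816) = +328.17 m/s²;  |a| = 328.17 m/s².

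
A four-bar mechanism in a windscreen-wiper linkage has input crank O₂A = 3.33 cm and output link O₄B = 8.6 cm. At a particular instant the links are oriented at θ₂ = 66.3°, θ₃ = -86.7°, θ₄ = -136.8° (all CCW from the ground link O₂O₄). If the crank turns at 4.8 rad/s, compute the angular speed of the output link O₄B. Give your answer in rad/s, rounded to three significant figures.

1.10

ω₂ = 4.8 rad/s
Differentiating the loop-closure r₂e^{iθ₂}+r₃e^{iθ₃}=r₁+r₄e^{iθ₄} gives r₂ω₂e^{iθ₂}+r₃ω₃e^{iθ₃}=r₄ω₄e^{iθ₄}.
Eliminating the other unknown: ω₄ = r₂ω₂ sin(θ₂−θ₃) / [r₄ sin(θ₄−θ₃)].
Numerator sine = +0.45399; denominator sine = -0.76717.
Result = 0.0333·4.8·(+0.45399) / (0.086·(-0.76717)) = -1.0999 rad/s; magnitude 1.0999 rad/s.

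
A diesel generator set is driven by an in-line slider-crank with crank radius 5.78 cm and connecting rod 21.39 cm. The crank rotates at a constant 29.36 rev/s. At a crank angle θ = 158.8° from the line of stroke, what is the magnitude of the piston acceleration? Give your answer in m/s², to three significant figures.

1430

ω = 2π·29.4 = 184.5 rad/s
x(θ) = r cosθ + √(L² − r² sin²θ); with ω constant, a = ω²·d²x/dθ².
d²x/dθ² = −r cosθ − r²(cos2θ)/√u − r⁴ sin²2θ/(4u^{3/2}),  u = L² − r² sin²θ = 0.0453163 m².
Substituting r = 0.0578 m, L = 0.2139 m, θ = 158.8°: d²x/dθ² = +0.042168 m.
a = ω²·d²x/dθ² = (184.5)²·(+0.042168) = +1435 m/s²;  |a| = 1435 m/s².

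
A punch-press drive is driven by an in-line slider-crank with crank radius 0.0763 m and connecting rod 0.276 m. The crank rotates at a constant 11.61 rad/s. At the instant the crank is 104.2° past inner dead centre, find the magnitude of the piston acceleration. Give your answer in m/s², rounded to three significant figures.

ω = 11.61 rad/s
x(θ) = r cosθ + √(L² − r² sin²θ); with ω constant, a = ω²·d²x/dθ².
d²x/dθ² = −r cosθ − r²(cos2θ)/√u − r⁴ sin²2θ/(4u^{3/2}),  u = L² − r² sin²θ = 0.0707046 m².
Substituting r = 0.0763 m, L = 0.276 m, θ = 104.2°: d²x/dθ² = +0.037874 m.
a = ω²·d²x/dθ² = (11.61)²·(+0.037874) = +5.1051 m/s²;  |a| = 5.1051 m/s².

5.11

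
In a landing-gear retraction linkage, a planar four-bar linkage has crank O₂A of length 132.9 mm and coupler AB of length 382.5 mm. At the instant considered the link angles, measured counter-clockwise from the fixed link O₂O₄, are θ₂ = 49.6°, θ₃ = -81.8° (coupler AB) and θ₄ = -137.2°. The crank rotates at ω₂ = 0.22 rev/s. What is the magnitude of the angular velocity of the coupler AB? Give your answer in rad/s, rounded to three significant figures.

0.0691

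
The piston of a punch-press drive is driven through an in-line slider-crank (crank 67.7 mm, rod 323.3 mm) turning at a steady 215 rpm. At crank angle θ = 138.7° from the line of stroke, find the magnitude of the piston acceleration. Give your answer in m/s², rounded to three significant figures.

24.8

ω = 2π·215/60 = 22.51 rad/s
x(θ) = r cosθ + √(L² − r² sin²θ); with ω constant, a = ω²·d²x/dθ².
d²x/dθ² = −r cosθ − r²(cos2θ)/√u − r⁴ sin²2θ/(4u^{3/2}),  u = L² − r² sin²θ = 0.102526 m².
Substituting r = 0.0677 m, L = 0.3233 m, θ = 138.7°: d²x/dθ² = +0.04886 m.
a = ω²·d²x/dθ² = (22.51)²·(+0.04886) = +24.768 m/s²;  |a| = 24.768 m/s².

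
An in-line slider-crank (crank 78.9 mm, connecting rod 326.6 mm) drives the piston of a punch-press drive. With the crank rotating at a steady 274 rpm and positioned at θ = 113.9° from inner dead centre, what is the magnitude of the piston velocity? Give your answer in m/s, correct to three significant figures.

ω = 2π·274/60 = 28.69 rad/s
For an in-line slider-crank, x = r cosθ + √(L² − r² sin²θ), so v = −rω sinθ·[1 + r cosθ/√(L² − r² sin²θ)].
With r = 0.0789 m, L = 0.3266 m, θ = 113.9°: √(L² − r² sin²θ) = 0.31853 m.
v = −0.0789·28.69·0.91425·[1 + 0.0789·-0.40514/0.31853] = -1.8621 m/s.
|v| = 1.8621 m/s.

1.86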